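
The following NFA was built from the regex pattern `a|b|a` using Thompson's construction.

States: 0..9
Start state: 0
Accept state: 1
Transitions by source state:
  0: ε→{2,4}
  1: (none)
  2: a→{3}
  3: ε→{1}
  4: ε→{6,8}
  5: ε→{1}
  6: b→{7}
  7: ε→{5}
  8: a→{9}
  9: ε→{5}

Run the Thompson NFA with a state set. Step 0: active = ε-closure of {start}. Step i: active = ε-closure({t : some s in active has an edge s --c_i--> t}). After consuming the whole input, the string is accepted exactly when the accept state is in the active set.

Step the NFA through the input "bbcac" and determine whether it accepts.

initial (ε-close {0}): {0,2,4,6,8}
'b' @ 1: {1,5,7}  ✓accept
'b' @ 2: {}  — dead — no transitions
rest 'cac' ignored (set empty)
end set {} — state 1 not in

Answer: REJECT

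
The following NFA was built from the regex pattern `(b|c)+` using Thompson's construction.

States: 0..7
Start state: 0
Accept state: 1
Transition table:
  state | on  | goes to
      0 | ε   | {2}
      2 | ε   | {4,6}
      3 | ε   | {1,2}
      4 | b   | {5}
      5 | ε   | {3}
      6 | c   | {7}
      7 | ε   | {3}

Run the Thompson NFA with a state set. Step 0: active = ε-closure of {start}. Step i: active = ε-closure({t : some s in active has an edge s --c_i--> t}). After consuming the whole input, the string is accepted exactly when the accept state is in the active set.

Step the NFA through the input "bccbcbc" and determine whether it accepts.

S₀ = ε-closure({0}) = {0,2,4,6}
'b' @ 1: {1,2,3,4,5,6}  [accepting]
'c' @ 2: {1,2,3,4,6,7}  [accepting]
'c' @ 3: {1,2,3,4,6,7}  [accepting]
'b' @ 4: {1,2,3,4,5,6}  [accepting]
'c' @ 5: {1,2,3,4,6,7}  [accepting]
'b' @ 6: {1,2,3,4,5,6}  [accepting]
'c' @ 7: {1,2,3,4,6,7}  [accepting]
after full input: {1,2,3,4,6,7}  (accept=1 in)

Answer: ACCEPT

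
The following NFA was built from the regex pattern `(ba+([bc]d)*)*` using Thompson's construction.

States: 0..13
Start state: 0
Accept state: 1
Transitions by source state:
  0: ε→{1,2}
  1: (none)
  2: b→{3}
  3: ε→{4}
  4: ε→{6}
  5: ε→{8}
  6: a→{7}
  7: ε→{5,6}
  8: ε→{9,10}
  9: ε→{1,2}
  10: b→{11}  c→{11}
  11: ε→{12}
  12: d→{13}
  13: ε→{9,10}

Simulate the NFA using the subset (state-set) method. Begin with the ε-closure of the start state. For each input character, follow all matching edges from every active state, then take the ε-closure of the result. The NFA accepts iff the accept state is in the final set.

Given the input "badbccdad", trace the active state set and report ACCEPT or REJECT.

S₀ = ε-closure({0}) = {0,1,2}
'b' @ 1: {3,4,6}
'a' @ 2: {1,2,5,6,7,8,9,10}  (accept∈set)
'd' @ 3: {}  — dead — no transitions
rest 'bccdad' ignored (set empty)
after full input: {}  (accept=1 not in)

Answer: REJECT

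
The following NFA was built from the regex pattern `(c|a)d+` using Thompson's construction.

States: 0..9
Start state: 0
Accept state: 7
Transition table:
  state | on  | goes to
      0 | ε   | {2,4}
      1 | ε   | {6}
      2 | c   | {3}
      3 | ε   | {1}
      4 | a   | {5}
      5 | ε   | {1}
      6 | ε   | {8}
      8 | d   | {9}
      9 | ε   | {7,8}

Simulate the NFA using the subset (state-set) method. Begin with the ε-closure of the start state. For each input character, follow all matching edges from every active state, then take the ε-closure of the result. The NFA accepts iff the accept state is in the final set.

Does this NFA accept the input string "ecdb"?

initial (ε-close {0}): {0,2,4}
'e' @ 1: {}  — state set empty
rest 'cdb' ignored (set empty)
end set {} — state 7 not in

Answer: REJECT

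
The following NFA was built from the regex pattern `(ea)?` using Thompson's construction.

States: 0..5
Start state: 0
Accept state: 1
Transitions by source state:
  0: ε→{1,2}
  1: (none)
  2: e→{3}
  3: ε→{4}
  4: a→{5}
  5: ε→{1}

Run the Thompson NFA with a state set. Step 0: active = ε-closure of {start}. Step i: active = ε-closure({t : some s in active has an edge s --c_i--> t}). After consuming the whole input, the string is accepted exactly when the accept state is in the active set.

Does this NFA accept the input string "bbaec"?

Answer: REJECT

Derivation:
start: ε-closure({0}) = {0,1,2}
'b' @ 1: {}  — dead — no transitions
rest 'baec' ignored (set empty)
end set {} — state 1 not in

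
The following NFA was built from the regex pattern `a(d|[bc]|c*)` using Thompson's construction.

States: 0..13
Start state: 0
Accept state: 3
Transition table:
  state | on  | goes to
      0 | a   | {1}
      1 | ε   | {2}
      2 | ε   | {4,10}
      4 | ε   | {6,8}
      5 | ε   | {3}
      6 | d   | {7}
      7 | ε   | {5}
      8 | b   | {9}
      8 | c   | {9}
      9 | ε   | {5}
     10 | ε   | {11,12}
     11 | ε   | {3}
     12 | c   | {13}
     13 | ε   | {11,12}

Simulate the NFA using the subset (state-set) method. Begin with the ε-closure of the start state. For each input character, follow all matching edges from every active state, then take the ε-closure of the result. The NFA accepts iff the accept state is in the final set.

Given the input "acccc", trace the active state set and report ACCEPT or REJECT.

Answer: ACCEPT

Trace:
start: ε-closure({0}) = {0}
'a' @ 1: {1,2,3,4,6,8,10,11,12}  ✓accept
'c' @ 2: {3,5,9,11,12,13}  ✓accept
'c' @ 3: {3,11,12,13}  ✓accept
'c' @ 4: {3,11,12,13}  ✓accept
'c' @ 5: {3,11,12,13}  ✓accept
final: {3,11,12,13}; accept 3 in set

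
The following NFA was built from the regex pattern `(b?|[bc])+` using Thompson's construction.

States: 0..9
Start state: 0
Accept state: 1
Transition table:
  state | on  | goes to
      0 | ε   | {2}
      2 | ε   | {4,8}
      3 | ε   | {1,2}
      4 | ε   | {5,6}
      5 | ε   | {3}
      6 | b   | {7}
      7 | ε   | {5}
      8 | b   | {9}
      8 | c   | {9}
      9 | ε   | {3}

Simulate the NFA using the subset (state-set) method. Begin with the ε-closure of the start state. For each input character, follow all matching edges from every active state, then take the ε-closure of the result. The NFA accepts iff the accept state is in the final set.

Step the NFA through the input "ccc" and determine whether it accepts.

Answer: ACCEPT

Steps:
start: ε-closure({0}) = {0,1,2,3,4,5,6,8}
'c' @ 1: {1,2,3,4,5,6,8,9}  [accepting]
'c' @ 2: {1,2,3,4,5,6,8,9}  [accepting]
'c' @ 3: {1,2,3,4,5,6,8,9}  [accepting]
after full input: {1,2,3,4,5,6,8,9}  (accept=1 in)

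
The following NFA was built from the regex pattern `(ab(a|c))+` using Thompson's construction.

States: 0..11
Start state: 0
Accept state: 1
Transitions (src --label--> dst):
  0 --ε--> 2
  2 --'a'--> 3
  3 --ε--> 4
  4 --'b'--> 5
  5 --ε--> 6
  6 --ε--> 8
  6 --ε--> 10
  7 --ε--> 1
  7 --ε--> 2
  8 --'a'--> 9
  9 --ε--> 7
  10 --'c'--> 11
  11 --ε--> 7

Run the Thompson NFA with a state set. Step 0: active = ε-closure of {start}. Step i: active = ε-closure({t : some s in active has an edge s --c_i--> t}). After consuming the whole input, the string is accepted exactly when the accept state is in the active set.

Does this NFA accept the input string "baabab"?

initial (ε-close {0}): {0,2}
'b' @ 1: {}  — dead — no transitions
rest 'aabab' ignored (set empty)
end set {} — state 1 not in

Answer: REJECT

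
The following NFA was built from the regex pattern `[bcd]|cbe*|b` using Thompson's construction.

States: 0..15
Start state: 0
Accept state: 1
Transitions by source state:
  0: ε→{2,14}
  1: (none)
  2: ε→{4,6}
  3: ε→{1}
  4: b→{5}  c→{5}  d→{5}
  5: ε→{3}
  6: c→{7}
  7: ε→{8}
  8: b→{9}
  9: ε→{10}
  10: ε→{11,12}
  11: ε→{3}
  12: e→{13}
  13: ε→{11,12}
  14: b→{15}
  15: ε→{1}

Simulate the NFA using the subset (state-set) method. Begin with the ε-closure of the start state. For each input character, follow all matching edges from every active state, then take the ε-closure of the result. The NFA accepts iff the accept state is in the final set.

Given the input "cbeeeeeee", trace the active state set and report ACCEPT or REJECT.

S₀ = ε-closure({0}) = {0,2,4,6,14}
'c' @ 1: {1,3,5,7,8}  [accepting]
'b' @ 2: {1,3,9,10,11,12}  [accepting]
'e' @ 3: {1,3,11,12,13}  [accepting]
'e' @ 4: {1,3,11,12,13}  [accepting]
'e' @ 5: {1,3,11,12,13}  [accepting]
'e' @ 6: {1,3,11,12,13}  [accepting]
'e' @ 7: {1,3,11,12,13}  [accepting]
'e' @ 8: {1,3,11,12,13}  [accepting]
'e' @ 9: {1,3,11,12,13}  [accepting]
final: {1,3,11,12,13}; accept 1 in set

Answer: ACCEPT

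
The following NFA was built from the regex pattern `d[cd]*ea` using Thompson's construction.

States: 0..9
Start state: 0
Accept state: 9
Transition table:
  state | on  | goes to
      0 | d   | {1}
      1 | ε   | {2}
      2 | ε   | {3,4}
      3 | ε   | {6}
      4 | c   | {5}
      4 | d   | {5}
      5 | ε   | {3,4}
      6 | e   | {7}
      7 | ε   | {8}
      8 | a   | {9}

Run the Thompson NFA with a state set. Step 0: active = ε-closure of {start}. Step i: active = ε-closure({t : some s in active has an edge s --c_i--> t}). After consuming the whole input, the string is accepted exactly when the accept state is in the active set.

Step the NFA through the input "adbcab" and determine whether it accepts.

start: ε-closure({0}) = {0}
'a' @ 1: {}  — state set empty
rest 'dbcab' ignored (set empty)
final: {}; accept 9 not in set

Answer: REJECT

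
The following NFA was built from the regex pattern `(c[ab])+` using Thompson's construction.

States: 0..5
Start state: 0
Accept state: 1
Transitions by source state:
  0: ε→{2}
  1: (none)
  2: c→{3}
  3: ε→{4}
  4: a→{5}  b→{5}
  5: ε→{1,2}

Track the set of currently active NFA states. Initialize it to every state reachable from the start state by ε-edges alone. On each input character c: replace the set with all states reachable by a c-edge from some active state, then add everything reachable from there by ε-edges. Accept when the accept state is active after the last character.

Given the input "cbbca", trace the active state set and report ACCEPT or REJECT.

S₀ = ε-closure({0}) = {0,2}
'c' @ 1: {3,4}
'b' @ 2: {1,2,5}  ✓accept
'b' @ 3: {}  — dead — no transitions
rest 'ca' ignored (set empty)
final: {}; accept 1 not in set

Answer: REJECT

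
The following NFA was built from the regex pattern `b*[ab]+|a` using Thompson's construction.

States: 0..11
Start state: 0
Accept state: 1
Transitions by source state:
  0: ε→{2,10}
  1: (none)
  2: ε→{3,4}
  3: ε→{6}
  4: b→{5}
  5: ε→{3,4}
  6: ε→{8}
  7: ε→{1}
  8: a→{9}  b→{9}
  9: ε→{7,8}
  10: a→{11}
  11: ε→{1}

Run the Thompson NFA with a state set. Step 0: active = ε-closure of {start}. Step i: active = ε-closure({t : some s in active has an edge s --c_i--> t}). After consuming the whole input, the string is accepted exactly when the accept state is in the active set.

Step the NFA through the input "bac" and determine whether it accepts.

Answer: REJECT

Steps:
start: ε-closure({0}) = {0,2,3,4,6,8,10}
'b' @ 1: {1,3,4,5,6,7,8,9}  ✓accept
'a' @ 2: {1,7,8,9}  ✓accept
'c' @ 3: {}  — dead — no transitions
end set {} — state 1 not in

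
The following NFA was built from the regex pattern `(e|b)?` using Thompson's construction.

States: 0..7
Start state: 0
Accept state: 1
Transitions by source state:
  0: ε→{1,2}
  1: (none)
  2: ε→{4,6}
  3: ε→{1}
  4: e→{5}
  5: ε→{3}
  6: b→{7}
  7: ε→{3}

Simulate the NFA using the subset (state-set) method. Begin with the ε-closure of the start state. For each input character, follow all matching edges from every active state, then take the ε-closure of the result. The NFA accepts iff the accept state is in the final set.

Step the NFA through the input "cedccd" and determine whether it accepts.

start: ε-closure({0}) = {0,1,2,4,6}
'c' @ 1: {}  — state set empty
rest 'edccd' ignored (set empty)
after full input: {}  (accept=1 not in)

Answer: REJECT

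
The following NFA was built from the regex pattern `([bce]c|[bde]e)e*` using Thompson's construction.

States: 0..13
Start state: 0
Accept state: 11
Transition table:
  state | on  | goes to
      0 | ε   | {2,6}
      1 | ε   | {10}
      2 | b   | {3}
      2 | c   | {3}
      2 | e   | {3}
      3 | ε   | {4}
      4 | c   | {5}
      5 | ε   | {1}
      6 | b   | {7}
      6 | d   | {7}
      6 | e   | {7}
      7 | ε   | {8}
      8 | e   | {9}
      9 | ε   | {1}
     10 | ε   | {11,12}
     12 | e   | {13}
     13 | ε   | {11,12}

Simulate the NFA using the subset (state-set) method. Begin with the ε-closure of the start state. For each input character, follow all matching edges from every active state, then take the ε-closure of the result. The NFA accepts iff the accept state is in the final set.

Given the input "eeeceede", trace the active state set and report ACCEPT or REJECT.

Answer: REJECT

Derivation:
S₀ = ε-closure({0}) = {0,2,6}
'e' @ 1: {3,4,7,8}
'e' @ 2: {1,9,10,11,12}  [accepting]
'e' @ 3: {11,12,13}  [accepting]
'c' @ 4: {}  — no active states
rest 'eede' ignored (set empty)
final: {}; accept 11 not in set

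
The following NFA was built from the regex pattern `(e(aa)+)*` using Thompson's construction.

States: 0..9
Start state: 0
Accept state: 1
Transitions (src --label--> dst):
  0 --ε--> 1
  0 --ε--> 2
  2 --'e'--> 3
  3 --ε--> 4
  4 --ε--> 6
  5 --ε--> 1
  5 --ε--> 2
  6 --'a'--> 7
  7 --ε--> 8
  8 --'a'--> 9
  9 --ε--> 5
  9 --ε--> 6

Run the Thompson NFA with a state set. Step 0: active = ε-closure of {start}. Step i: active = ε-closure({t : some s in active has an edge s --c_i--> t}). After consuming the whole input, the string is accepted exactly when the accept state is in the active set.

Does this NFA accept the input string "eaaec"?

initial (ε-close {0}): {0,1,2}
'e' @ 1: {3,4,6}
'a' @ 2: {7,8}
'a' @ 3: {1,2,5,6,9}  ✓accept
'e' @ 4: {3,4,6}
'c' @ 5: {}  — dead — no transitions
end set {} — state 1 not in

Answer: REJECT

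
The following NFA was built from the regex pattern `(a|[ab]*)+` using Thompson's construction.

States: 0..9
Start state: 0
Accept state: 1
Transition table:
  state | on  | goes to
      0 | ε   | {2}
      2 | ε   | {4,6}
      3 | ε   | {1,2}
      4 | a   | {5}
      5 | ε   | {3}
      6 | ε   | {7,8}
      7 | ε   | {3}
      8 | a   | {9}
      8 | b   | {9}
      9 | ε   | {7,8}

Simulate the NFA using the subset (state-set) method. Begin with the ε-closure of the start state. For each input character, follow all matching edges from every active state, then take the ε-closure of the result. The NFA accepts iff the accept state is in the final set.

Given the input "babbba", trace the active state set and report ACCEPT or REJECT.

Answer: ACCEPT

Trace:
start: ε-closure({0}) = {0,1,2,3,4,6,7,8}
'b' @ 1: {1,2,3,4,6,7,8,9}  [accepting]
'a' @ 2: {1,2,3,4,5,6,7,8,9}  [accepting]
'b' @ 3: {1,2,3,4,6,7,8,9}  [accepting]
'b' @ 4: {1,2,3,4,6,7,8,9}  [accepting]
'b' @ 5: {1,2,3,4,6,7,8,9}  [accepting]
'a' @ 6: {1,2,3,4,5,6,7,8,9}  [accepting]
final: {1,2,3,4,5,6,7,8,9}; accept 1 in set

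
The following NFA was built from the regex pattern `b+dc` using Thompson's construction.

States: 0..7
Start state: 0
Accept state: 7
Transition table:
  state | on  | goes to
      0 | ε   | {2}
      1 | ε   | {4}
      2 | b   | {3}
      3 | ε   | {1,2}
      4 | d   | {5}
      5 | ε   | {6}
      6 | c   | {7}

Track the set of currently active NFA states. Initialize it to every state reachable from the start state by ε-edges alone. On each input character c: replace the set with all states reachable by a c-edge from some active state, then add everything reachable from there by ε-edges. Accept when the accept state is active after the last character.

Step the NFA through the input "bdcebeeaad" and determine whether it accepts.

Answer: REJECT

Trace:
S₀ = ε-closure({0}) = {0,2}
'b' @ 1: {1,2,3,4}
'd' @ 2: {5,6}
'c' @ 3: {7}  [accepting]
'e' @ 4: {}  — no active states
rest 'beeaad' ignored (set empty)
final: {}; accept 7 not in set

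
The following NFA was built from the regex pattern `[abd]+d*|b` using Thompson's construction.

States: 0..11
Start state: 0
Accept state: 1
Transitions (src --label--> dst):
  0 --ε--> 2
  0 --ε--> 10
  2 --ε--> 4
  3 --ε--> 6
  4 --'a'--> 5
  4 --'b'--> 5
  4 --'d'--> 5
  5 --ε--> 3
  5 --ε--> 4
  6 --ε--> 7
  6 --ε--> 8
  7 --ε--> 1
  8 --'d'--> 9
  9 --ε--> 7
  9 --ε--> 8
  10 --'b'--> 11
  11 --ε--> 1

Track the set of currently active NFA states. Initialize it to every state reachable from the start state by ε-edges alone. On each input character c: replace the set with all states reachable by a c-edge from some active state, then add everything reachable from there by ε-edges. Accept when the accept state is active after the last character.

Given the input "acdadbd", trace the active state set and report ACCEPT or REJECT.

initial (ε-close {0}): {0,2,4,10}
'a' @ 1: {1,3,4,5,6,7,8}  [accepting]
'c' @ 2: {}  — state set empty
rest 'dadbd' ignored (set empty)
end set {} — state 1 not in

Answer: REJECT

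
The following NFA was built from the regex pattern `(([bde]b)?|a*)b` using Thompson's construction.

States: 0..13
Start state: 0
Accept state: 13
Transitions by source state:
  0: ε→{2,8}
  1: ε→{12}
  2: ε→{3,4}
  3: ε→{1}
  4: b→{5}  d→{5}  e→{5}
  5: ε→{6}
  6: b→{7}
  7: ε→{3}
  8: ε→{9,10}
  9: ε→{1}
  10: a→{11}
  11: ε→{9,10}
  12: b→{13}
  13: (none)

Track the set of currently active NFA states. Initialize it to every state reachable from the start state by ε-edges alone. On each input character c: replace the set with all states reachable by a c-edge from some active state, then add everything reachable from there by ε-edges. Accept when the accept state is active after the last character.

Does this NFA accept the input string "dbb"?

start: ε-closure({0}) = {0,1,2,3,4,8,9,10,12}
'd' @ 1: {5,6}
'b' @ 2: {1,3,7,12}
'b' @ 3: {13}  [accepting]
final: {13}; accept 13 in set

Answer: ACCEPT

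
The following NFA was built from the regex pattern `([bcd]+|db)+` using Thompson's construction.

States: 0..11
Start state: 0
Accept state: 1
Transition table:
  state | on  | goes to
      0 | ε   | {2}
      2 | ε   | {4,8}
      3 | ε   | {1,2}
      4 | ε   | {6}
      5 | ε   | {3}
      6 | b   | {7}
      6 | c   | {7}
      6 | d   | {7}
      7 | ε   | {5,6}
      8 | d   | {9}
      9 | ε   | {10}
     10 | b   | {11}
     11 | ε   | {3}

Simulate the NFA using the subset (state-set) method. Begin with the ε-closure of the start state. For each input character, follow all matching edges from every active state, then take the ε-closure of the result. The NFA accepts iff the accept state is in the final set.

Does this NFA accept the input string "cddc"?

S₀ = ε-closure({0}) = {0,2,4,6,8}
'c' @ 1: {1,2,3,4,5,6,7,8}  ✓accept
'd' @ 2: {1,2,3,4,5,6,7,8,9,10}  ✓accept
'd' @ 3: {1,2,3,4,5,6,7,8,9,10}  ✓accept
'c' @ 4: {1,2,3,4,5,6,7,8}  ✓accept
final: {1,2,3,4,5,6,7,8}; accept 1 in set

Answer: ACCEPT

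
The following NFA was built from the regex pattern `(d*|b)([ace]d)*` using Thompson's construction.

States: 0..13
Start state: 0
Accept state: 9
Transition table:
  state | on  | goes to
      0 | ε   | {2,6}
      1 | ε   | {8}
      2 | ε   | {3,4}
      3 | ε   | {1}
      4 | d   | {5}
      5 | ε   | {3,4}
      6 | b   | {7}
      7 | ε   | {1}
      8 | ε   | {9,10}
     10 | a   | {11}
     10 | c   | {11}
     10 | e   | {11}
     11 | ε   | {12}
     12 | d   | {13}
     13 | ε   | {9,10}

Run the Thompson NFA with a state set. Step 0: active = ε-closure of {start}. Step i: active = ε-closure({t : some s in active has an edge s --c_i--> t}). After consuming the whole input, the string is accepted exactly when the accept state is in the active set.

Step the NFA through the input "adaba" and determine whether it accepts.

Answer: REJECT

Steps:
S₀ = ε-closure({0}) = {0,1,2,3,4,6,8,9,10}
'a' @ 1: {11,12}
'd' @ 2: {9,10,13}  [accepting]
'a' @ 3: {11,12}
'b' @ 4: {}  — dead — no transitions
rest 'a' ignored (set empty)
end set {} — state 9 not in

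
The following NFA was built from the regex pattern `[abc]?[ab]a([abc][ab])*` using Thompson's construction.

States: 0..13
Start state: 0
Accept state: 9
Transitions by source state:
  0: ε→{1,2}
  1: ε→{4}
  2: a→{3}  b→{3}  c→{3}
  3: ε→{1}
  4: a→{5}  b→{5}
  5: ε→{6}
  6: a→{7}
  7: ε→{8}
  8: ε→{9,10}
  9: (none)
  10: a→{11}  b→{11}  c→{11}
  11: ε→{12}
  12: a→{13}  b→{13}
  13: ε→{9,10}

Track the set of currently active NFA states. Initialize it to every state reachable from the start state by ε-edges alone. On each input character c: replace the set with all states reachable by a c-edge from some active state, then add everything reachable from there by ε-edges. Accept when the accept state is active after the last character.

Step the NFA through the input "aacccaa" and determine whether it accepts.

Answer: REJECT

Trace:
initial (ε-close {0}): {0,1,2,4}
'a' @ 1: {1,3,4,5,6}
'a' @ 2: {5,6,7,8,9,10}  (accept∈set)
'c' @ 3: {11,12}
'c' @ 4: {}  — dead — no transitions
rest 'caa' ignored (set empty)
final: {}; accept 9 not in set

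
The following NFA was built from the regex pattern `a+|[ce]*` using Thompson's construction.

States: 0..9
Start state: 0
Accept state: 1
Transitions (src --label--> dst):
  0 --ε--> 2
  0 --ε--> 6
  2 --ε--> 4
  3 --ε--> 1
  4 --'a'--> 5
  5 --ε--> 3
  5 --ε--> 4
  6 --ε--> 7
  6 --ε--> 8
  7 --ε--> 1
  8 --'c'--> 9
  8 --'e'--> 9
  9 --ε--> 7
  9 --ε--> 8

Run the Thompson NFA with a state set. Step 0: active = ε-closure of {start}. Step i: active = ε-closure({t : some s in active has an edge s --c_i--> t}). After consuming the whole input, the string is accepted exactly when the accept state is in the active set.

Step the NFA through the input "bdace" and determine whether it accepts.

Answer: REJECT

Derivation:
start: ε-closure({0}) = {0,1,2,4,6,7,8}
'b' @ 1: {}  — no active states
rest 'dace' ignored (set empty)
final: {}; accept 1 not in set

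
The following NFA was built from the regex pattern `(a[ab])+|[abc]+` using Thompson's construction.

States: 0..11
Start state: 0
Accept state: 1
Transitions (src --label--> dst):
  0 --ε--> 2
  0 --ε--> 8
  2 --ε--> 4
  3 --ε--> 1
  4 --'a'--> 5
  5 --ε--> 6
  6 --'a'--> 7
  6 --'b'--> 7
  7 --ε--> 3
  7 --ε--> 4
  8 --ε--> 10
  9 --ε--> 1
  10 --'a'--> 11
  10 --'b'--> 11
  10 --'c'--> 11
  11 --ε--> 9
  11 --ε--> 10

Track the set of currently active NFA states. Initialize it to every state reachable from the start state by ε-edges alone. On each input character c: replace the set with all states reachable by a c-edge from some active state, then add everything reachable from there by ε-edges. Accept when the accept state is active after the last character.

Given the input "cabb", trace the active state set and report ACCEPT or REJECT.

start: ε-closure({0}) = {0,2,4,8,10}
'c' @ 1: {1,9,10,11}  ✓accept
'a' @ 2: {1,9,10,11}  ✓accept
'b' @ 3: {1,9,10,11}  ✓accept
'b' @ 4: {1,9,10,11}  ✓accept
after full input: {1,9,10,11}  (accept=1 in)

Answer: ACCEPT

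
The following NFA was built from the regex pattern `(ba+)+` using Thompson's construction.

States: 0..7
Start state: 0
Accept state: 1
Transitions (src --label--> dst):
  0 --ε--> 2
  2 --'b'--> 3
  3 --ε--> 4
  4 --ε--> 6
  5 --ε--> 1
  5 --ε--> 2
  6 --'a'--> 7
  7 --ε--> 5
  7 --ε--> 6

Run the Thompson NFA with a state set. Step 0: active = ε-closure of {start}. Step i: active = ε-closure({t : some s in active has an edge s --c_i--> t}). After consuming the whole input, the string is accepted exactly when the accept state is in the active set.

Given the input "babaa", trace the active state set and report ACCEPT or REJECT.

start: ε-closure({0}) = {0,2}
'b' @ 1: {3,4,6}
'a' @ 2: {1,2,5,6,7}  (accept∈set)
'b' @ 3: {3,4,6}
'a' @ 4: {1,2,5,6,7}  (accept∈set)
'a' @ 5: {1,2,5,6,7}  (accept∈set)
end set {1,2,5,6,7} — state 1 in

Answer: ACCEPT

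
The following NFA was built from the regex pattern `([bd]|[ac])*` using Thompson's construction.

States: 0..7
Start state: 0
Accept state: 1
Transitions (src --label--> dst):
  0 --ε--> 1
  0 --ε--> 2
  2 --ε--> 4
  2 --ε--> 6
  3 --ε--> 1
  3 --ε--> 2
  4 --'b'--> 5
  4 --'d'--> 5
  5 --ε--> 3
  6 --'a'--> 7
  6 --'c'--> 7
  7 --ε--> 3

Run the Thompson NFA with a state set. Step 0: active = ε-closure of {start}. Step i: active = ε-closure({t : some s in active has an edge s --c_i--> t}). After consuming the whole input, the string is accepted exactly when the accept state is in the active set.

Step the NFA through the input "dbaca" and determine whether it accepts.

S₀ = ε-closure({0}) = {0,1,2,4,6}
'd' @ 1: {1,2,3,4,5,6}  (accept∈set)
'b' @ 2: {1,2,3,4,5,6}  (accept∈set)
'a' @ 3: {1,2,3,4,6,7}  (accept∈set)
'c' @ 4: {1,2,3,4,6,7}  (accept∈set)
'a' @ 5: {1,2,3,4,6,7}  (accept∈set)
end set {1,2,3,4,6,7} — state 1 in

Answer: ACCEPT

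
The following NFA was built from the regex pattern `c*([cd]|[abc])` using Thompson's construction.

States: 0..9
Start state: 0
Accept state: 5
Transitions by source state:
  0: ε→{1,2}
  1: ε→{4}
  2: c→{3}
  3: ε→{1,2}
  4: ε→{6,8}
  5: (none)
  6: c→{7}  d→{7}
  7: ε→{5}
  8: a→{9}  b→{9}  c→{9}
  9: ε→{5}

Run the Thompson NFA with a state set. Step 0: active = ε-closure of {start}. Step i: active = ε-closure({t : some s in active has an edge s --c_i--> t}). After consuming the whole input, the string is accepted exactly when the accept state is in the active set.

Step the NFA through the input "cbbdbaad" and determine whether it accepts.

start: ε-closure({0}) = {0,1,2,4,6,8}
'c' @ 1: {1,2,3,4,5,6,7,8,9}  ✓accept
'b' @ 2: {5,9}  ✓accept
'b' @ 3: {}  — no active states
rest 'dbaad' ignored (set empty)
after full input: {}  (accept=5 not in)

Answer: REJECT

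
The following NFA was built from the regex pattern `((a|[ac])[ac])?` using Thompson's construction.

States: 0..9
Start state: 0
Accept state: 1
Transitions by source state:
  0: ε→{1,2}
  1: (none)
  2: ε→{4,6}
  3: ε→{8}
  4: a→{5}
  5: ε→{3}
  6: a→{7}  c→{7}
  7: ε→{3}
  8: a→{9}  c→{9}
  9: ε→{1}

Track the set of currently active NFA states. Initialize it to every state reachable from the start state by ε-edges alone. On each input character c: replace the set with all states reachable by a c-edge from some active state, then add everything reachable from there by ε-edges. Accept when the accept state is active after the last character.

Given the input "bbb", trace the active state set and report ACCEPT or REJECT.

Answer: REJECT

Derivation:
S₀ = ε-closure({0}) = {0,1,2,4,6}
'b' @ 1: {}  — state set empty
rest 'bb' ignored (set empty)
after full input: {}  (accept=1 not in)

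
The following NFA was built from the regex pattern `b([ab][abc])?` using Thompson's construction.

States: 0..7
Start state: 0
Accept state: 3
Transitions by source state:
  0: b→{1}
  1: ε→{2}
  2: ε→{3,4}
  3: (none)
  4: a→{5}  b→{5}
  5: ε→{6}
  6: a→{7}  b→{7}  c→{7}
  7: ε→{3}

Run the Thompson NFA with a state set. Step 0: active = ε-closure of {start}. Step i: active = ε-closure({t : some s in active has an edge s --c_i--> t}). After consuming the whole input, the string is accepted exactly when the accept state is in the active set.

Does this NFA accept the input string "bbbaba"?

Answer: REJECT

Derivation:
start: ε-closure({0}) = {0}
'b' @ 1: {1,2,3,4}  (accept∈set)
'b' @ 2: {5,6}
'b' @ 3: {3,7}  (accept∈set)
'a' @ 4: {}  — no active states
rest 'ba' ignored (set empty)
final: {}; accept 3 not in set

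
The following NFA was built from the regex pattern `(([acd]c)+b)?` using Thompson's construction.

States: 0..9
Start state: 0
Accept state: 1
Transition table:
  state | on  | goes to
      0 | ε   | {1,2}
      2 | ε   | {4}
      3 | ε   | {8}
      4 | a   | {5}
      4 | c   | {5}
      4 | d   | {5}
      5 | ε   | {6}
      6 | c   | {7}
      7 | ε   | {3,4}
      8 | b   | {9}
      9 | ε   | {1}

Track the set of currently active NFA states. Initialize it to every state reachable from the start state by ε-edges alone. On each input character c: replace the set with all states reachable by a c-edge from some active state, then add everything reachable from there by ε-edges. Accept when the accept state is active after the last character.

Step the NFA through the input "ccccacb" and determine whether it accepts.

Answer: ACCEPT

Steps:
initial (ε-close {0}): {0,1,2,4}
'c' @ 1: {5,6}
'c' @ 2: {3,4,7,8}
'c' @ 3: {5,6}
'c' @ 4: {3,4,7,8}
'a' @ 5: {5,6}
'c' @ 6: {3,4,7,8}
'b' @ 7: {1,9}  ✓accept
end set {1,9} — state 1 in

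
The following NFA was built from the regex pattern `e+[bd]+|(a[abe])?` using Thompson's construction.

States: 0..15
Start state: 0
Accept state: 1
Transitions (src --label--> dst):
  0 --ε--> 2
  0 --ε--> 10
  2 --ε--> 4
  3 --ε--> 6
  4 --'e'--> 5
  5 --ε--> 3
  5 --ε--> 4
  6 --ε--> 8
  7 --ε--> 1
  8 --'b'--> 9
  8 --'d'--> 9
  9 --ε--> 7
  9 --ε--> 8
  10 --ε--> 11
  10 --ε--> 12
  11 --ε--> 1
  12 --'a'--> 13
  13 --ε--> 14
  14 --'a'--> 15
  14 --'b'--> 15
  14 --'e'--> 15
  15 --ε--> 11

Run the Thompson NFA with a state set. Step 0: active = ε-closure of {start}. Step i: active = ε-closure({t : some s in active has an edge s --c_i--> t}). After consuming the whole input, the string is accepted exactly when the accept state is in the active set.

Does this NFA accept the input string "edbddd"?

Answer: ACCEPT

Steps:
initial (ε-close {0}): {0,1,2,4,10,11,12}
'e' @ 1: {3,4,5,6,8}
'd' @ 2: {1,7,8,9}  [accepting]
'b' @ 3: {1,7,8,9}  [accepting]
'd' @ 4: {1,7,8,9}  [accepting]
'd' @ 5: {1,7,8,9}  [accepting]
'd' @ 6: {1,7,8,9}  [accepting]
final: {1,7,8,9}; accept 1 in set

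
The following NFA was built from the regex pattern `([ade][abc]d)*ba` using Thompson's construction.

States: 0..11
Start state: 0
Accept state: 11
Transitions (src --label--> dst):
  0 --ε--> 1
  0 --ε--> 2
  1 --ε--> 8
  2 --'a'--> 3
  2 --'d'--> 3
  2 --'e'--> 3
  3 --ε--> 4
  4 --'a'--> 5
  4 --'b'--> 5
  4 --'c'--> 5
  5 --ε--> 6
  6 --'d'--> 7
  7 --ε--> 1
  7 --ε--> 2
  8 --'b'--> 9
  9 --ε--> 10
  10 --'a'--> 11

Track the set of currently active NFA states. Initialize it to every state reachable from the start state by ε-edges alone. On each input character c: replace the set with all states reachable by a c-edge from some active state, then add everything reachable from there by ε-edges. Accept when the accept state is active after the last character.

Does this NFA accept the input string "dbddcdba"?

Answer: ACCEPT

Derivation:
start: ε-closure({0}) = {0,1,2,8}
'd' @ 1: {3,4}
'b' @ 2: {5,6}
'd' @ 3: {1,2,7,8}
'd' @ 4: {3,4}
'c' @ 5: {5,6}
'd' @ 6: {1,2,7,8}
'b' @ 7: {9,10}
'a' @ 8: {11}  (accept∈set)
after full input: {11}  (accept=11 in)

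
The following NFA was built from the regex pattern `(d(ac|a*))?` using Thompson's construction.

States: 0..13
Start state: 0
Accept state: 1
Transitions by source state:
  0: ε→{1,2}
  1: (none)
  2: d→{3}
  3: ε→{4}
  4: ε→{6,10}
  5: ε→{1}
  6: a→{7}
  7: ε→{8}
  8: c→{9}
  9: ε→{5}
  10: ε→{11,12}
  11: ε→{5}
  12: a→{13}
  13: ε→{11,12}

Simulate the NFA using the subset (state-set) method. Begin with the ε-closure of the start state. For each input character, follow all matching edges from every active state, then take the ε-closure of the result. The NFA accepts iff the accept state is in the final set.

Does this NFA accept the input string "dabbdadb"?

Answer: REJECT

Trace:
start: ε-closure({0}) = {0,1,2}
'd' @ 1: {1,3,4,5,6,10,11,12}  ✓accept
'a' @ 2: {1,5,7,8,11,12,13}  ✓accept
'b' @ 3: {}  — no active states
rest 'bdadb' ignored (set empty)
final: {}; accept 1 not in set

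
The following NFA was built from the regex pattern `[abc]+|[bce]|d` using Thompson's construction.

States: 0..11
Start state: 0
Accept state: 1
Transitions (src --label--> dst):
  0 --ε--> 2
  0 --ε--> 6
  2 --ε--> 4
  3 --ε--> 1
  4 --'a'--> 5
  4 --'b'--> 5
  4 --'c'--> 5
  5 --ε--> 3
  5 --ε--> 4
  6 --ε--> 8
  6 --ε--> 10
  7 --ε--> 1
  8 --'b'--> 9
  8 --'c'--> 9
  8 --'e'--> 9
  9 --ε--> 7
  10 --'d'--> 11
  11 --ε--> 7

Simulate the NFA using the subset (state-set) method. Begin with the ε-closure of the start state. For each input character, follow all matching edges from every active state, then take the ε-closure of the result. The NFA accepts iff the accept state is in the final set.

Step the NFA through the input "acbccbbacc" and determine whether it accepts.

start: ε-closure({0}) = {0,2,4,6,8,10}
'a' @ 1: {1,3,4,5}  ✓accept
'c' @ 2: {1,3,4,5}  ✓accept
'b' @ 3: {1,3,4,5}  ✓accept
'c' @ 4: {1,3,4,5}  ✓accept
'c' @ 5: {1,3,4,5}  ✓accept
'b' @ 6: {1,3,4,5}  ✓accept
'b' @ 7: {1,3,4,5}  ✓accept
'a' @ 8: {1,3,4,5}  ✓accept
'c' @ 9: {1,3,4,5}  ✓accept
'c' @ 10: {1,3,4,5}  ✓accept
after full input: {1,3,4,5}  (accept=1 in)

Answer: ACCEPT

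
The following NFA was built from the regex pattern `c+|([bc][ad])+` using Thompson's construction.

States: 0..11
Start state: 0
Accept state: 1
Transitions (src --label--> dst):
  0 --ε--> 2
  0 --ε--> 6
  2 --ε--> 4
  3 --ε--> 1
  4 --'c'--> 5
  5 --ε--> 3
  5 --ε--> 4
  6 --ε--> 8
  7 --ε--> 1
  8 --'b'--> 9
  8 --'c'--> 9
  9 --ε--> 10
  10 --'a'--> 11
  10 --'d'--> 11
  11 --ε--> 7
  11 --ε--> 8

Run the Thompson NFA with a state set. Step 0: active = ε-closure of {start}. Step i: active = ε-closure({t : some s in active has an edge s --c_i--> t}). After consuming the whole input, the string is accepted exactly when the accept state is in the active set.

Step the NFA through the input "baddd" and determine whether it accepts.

Answer: REJECT

Derivation:
S₀ = ε-closure({0}) = {0,2,4,6,8}
'b' @ 1: {9,10}
'a' @ 2: {1,7,8,11}  (accept∈set)
'd' @ 3: {}  — dead — no transitions
rest 'dd' ignored (set empty)
after full input: {}  (accept=1 not in)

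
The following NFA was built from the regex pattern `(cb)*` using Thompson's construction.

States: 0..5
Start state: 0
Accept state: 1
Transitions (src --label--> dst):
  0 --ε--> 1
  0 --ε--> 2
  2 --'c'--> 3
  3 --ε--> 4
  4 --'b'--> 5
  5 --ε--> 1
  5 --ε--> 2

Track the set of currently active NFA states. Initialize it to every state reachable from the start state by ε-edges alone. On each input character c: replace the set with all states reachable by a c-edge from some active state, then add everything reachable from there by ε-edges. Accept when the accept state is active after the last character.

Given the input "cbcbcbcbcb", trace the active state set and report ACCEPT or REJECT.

Answer: ACCEPT

Steps:
S₀ = ε-closure({0}) = {0,1,2}
'c' @ 1: {3,4}
'b' @ 2: {1,2,5}  ✓accept
'c' @ 3: {3,4}
'b' @ 4: {1,2,5}  ✓accept
'c' @ 5: {3,4}
'b' @ 6: {1,2,5}  ✓accept
'c' @ 7: {3,4}
'b' @ 8: {1,2,5}  ✓accept
'c' @ 9: {3,4}
'b' @ 10: {1,2,5}  ✓accept
final: {1,2,5}; accept 1 in set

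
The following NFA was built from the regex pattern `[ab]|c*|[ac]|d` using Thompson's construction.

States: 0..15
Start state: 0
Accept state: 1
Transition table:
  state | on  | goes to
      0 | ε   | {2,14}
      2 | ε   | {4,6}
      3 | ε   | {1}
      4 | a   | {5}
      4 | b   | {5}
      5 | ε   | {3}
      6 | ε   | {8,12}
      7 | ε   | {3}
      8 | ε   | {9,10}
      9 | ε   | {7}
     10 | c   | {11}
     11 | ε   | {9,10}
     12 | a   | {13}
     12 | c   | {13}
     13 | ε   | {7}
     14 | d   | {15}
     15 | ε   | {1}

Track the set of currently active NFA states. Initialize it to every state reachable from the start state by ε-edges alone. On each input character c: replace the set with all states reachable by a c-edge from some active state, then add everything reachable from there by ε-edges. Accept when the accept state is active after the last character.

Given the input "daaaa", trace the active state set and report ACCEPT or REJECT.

S₀ = ε-closure({0}) = {0,1,2,3,4,6,7,8,9,10,12,14}
'd' @ 1: {1,15}  [accepting]
'a' @ 2: {}  — state set empty
rest 'aaa' ignored (set empty)
after full input: {}  (accept=1 not in)

Answer: REJECT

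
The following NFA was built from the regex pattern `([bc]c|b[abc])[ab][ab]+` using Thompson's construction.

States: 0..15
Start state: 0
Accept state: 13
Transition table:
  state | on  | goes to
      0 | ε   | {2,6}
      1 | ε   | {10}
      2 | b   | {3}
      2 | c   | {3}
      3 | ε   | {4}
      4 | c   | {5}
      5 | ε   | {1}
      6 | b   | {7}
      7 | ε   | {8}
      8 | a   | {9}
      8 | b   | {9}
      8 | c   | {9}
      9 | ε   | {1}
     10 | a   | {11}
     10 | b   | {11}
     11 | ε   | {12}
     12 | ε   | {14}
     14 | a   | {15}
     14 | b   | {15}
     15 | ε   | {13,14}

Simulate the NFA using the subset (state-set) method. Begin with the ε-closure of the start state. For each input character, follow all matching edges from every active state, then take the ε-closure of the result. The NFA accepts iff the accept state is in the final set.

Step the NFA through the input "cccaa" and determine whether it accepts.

Answer: REJECT

Derivation:
S₀ = ε-closure({0}) = {0,2,6}
'c' @ 1: {3,4}
'c' @ 2: {1,5,10}
'c' @ 3: {}  — dead — no transitions
rest 'aa' ignored (set empty)
end set {} — state 13 not in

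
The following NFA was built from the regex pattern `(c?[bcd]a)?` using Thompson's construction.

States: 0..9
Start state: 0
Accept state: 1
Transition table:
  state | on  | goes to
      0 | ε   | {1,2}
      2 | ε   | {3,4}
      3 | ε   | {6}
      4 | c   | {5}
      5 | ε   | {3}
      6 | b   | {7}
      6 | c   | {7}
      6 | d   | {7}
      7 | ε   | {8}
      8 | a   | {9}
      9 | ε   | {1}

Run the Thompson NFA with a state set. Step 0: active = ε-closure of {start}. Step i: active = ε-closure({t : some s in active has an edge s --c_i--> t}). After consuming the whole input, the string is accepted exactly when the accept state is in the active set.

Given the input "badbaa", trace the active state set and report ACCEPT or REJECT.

Answer: REJECT

Derivation:
S₀ = ε-closure({0}) = {0,1,2,3,4,6}
'b' @ 1: {7,8}
'a' @ 2: {1,9}  ✓accept
'd' @ 3: {}  — state set empty
rest 'baa' ignored (set empty)
after full input: {}  (accept=1 not in)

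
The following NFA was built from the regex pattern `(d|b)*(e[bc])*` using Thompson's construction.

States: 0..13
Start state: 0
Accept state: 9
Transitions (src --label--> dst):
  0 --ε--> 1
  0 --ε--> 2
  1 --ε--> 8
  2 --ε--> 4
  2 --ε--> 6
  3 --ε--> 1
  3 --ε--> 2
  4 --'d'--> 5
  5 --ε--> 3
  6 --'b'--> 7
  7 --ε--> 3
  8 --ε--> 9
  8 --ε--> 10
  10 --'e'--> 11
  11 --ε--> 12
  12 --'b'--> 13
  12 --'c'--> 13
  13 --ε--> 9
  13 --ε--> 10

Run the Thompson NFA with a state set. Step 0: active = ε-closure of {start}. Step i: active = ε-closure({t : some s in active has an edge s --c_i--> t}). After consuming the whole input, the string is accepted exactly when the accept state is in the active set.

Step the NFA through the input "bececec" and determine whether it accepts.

Answer: ACCEPT

Trace:
start: ε-closure({0}) = {0,1,2,4,6,8,9,10}
'b' @ 1: {1,2,3,4,6,7,8,9,10}  [accepting]
'e' @ 2: {11,12}
'c' @ 3: {9,10,13}  [accepting]
'e' @ 4: {11,12}
'c' @ 5: {9,10,13}  [accepting]
'e' @ 6: {11,12}
'c' @ 7: {9,10,13}  [accepting]
end set {9,10,13} — state 9 in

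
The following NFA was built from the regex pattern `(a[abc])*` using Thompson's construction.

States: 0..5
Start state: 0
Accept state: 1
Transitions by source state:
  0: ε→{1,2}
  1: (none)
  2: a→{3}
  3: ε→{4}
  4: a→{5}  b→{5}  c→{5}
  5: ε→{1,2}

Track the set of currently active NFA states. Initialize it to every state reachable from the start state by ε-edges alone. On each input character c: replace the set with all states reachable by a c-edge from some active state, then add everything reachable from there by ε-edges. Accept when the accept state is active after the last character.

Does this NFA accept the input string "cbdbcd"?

initial (ε-close {0}): {0,1,2}
'c' @ 1: {}  — state set empty
rest 'bdbcd' ignored (set empty)
final: {}; accept 1 not in set

Answer: REJECT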